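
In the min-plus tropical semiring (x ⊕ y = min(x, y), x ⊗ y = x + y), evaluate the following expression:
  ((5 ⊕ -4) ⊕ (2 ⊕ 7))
((5 ⊕ -4) ⊕ (2 ⊕ 7)) = -4

Expand innermost to outermost. Recall ⊕ takes the minimum of its arguments and ⊗ takes their sum. Working out the expression ((5 ⊕ -4) ⊕ (2 ⊕ 7)) gives -4.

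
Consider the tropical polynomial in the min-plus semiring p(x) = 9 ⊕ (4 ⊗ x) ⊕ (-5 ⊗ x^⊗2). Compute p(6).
p(6) = 7

A tropical monomial a ⊗ x^⊗i evaluates to a + i · x. Evaluating each term at x = 6:
  Term 0 contributes 9 + 0 · 6 = 9
  Term 1 contributes 4 + 1 · 6 = 10
  Term 2 contributes -5 + 2 · 6 = 7
p(6) = ⊕ of these = min[9, 10, 7] = 7.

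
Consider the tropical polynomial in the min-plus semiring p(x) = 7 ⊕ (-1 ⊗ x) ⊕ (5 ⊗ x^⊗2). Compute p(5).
p(5) = 4

A tropical monomial a ⊗ x^⊗i evaluates to a + i · x. Evaluating each term at x = 5:
  Term 0 contributes 7 + 0 · 5 = 7
  Term 1 contributes -1 + 1 · 5 = 4
  Term 2 contributes 5 + 2 · 5 = 15
p(5) = ⊕ of these = min[7, 4, 15] = 4.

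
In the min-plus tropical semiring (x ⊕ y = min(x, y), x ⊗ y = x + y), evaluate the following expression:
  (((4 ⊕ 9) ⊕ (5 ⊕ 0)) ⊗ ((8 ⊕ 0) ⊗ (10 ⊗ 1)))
(((4 ⊕ 9) ⊕ (5 ⊕ 0)) ⊗ ((8 ⊕ 0) ⊗ (10 ⊗ 1))) = 11

Expand innermost to outermost. Recall ⊕ takes the minimum of its arguments and ⊗ takes their sum. Working out the expression (((4 ⊕ 9) ⊕ (5 ⊕ 0)) ⊗ ((8 ⊕ 0) ⊗ (10 ⊗ 1))) gives 11.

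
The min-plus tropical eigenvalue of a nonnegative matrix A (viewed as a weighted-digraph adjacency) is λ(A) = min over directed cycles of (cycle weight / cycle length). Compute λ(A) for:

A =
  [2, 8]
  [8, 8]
λ(A) = 2

Enumerate directed cycles and compute their means (weight / length). Sample:
  cycle 0 → 0: weight = 2, length = 1, mean = 2/1 ≈ 2.000
  cycle 1 → 1: weight = 8, length = 1, mean = 8/1 ≈ 8.000
  cycle 0 → 1 → 0: weight = 16, length = 2, mean = 16/2 ≈ 8.000
  cycle 1 → 0 → 1: weight = 16, length = 2, mean = 16/2 ≈ 8.000
Minimum mean = 2.000, attained e.g. along the cycle 0 → 0 with weight 2 and length 1. So λ(A) = 2/1 = 2.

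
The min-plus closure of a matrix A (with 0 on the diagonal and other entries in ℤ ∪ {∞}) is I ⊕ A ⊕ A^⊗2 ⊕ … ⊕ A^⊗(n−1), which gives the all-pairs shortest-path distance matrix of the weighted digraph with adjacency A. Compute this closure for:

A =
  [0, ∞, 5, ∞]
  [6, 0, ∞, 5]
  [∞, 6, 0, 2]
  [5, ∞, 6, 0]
Closure =
  [0, 11, 5, 7]
  [6, 0, 11, 5]
  [7, 6, 0, 2]
  [5, 12, 6, 0]

This is the Floyd-Warshall all-pairs shortest-path computation. For each intermediate vertex k = 0, 1, …, 3, update dist[i][j] ← min(dist[i][j], dist[i][k] + dist[k][j]). The final matrix gives, for each (i, j), the minimum total weight of any directed path from i to j (possibly empty when i = j).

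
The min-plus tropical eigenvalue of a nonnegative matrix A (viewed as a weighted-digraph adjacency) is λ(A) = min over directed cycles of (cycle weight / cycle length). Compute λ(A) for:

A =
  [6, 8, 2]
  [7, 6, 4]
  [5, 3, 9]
λ(A) = 7/2

Enumerate directed cycles and compute their means (weight / length). Sample:
  cycle 0 → 0: weight = 6, length = 1, mean = 6/1 ≈ 6.000
  cycle 1 → 1: weight = 6, length = 1, mean = 6/1 ≈ 6.000
  cycle 2 → 2: weight = 9, length = 1, mean = 9/1 ≈ 9.000
  cycle 0 → 1 → 0: weight = 15, length = 2, mean = 15/2 ≈ 7.500
  cycle 0 → 2 → 0: weight = 7, length = 2, mean = 7/2 ≈ 3.500
  cycle 1 → 0 → 1: weight = 15, length = 2, mean = 15/2 ≈ 7.500
Minimum mean = 3.500, attained e.g. along the cycle 0 → 2 → 0 with weight 7 and length 2. So λ(A) = 7/2 = 7/2.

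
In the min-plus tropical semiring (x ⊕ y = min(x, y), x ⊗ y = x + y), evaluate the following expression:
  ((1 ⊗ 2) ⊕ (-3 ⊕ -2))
((1 ⊗ 2) ⊕ (-3 ⊕ -2)) = -3

Expand innermost to outermost. Recall ⊕ takes the minimum of its arguments and ⊗ takes their sum. Working out the expression ((1 ⊗ 2) ⊕ (-3 ⊕ -2)) gives -3.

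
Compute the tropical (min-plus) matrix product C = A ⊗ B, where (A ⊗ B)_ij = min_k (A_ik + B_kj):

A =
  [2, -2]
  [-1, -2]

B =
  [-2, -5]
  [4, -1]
A ⊗ B =
  [0, -3]
  [-3, -6]

Apply the min-plus product entry-by-entry:
  C[0][0] = min over k of (A[0][0] + B[0][0] = 2 + -2 = 0, A[0][1] + B[1][0] = -2 + 4 = 2) = 0 (attained at k = 0)
  C[0][1] = min over k of (A[0][0] + B[0][1] = 2 + -5 = -3, A[0][1] + B[1][1] = -2 + -1 = -3) = -3 (attained at k = 0)
  C[1][0] = min over k of (A[1][0] + B[0][0] = -1 + -2 = -3, A[1][1] + B[1][0] = -2 + 4 = 2) = -3 (attained at k = 0)
  C[1][1] = min over k of (A[1][0] + B[0][1] = -1 + -5 = -6, A[1][1] + B[1][1] = -2 + -1 = -3) = -6 (attained at k = 0)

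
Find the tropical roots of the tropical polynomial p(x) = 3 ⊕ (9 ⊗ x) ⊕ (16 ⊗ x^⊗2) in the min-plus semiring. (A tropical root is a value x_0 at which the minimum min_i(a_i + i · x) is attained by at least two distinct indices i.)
Roots: {-7, -6}

Each tropical root is a break point of the lower envelope of the lines y = a_i + i · x (there are 3 lines, with slopes 0, 1, ..., 2). Only the lines that attain the minimum somewhere contribute to roots; other lines are dominated. Here the surviving (envelope) indices are i = 2, i = 1, i = 0.
Intersections between consecutive envelope lines give the roots: for adjacent envelope indices i < j the intersection is x = (a_i − a_j) / (j − i). Reading off the sorted break points: {-7, -6}.
Verification: at each break x_0, at least two indices attain the minimum of min_i(a_i + i · x_0).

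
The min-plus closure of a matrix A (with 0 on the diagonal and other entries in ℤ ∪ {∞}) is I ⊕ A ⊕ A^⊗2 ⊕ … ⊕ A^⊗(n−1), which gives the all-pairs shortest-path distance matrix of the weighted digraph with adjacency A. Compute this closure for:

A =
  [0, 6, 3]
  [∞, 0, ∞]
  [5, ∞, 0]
Closure =
  [0, 6, 3]
  [∞, 0, ∞]
  [5, 11, 0]

This is the Floyd-Warshall all-pairs shortest-path computation. For each intermediate vertex k = 0, 1, …, 2, update dist[i][j] ← min(dist[i][j], dist[i][k] + dist[k][j]). The final matrix gives, for each (i, j), the minimum total weight of any directed path from i to j (possibly empty when i = j).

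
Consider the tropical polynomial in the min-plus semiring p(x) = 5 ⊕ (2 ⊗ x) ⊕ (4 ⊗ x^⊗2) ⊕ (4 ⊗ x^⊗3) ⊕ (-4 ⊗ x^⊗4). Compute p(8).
p(8) = 5

A tropical monomial a ⊗ x^⊗i evaluates to a + i · x. Evaluating each term at x = 8:
  Term 0 contributes 5 + 0 · 8 = 5
  Term 1 contributes 2 + 1 · 8 = 10
  Term 2 contributes 4 + 2 · 8 = 20
  Term 3 contributes 4 + 3 · 8 = 28
  Term 4 contributes -4 + 4 · 8 = 28
p(8) = ⊕ of these = min[5, 10, 20, 28, 28] = 5.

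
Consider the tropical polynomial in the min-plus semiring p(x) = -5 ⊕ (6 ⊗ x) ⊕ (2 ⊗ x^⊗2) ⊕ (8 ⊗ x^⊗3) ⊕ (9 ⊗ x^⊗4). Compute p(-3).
p(-3) = -5

A tropical monomial a ⊗ x^⊗i evaluates to a + i · x. Evaluating each term at x = -3:
  Term 0 contributes -5 + 0 · -3 = -5
  Term 1 contributes 6 + 1 · -3 = 3
  Term 2 contributes 2 + 2 · -3 = -4
  Term 3 contributes 8 + 3 · -3 = -1
  Term 4 contributes 9 + 4 · -3 = -3
p(-3) = ⊕ of these = min[-5, 3, -4, -1, -3] = -5.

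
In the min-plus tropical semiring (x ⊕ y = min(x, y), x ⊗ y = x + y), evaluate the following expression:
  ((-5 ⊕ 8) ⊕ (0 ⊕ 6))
((-5 ⊕ 8) ⊕ (0 ⊕ 6)) = -5

Expand innermost to outermost. Recall ⊕ takes the minimum of its arguments and ⊗ takes their sum. Working out the expression ((-5 ⊕ 8) ⊕ (0 ⊕ 6)) gives -5.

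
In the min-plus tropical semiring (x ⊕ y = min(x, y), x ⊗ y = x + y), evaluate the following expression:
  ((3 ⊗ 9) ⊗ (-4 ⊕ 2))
((3 ⊗ 9) ⊗ (-4 ⊕ 2)) = 8

Expand innermost to outermost. Recall ⊕ takes the minimum of its arguments and ⊗ takes their sum. Working out the expression ((3 ⊗ 9) ⊗ (-4 ⊕ 2)) gives 8.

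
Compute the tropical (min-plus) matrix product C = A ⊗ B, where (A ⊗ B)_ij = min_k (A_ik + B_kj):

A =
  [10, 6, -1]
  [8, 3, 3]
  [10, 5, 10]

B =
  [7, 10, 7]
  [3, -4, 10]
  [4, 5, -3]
A ⊗ B =
  [3, 2, -4]
  [6, -1, 0]
  [8, 1, 7]

Apply the min-plus product entry-by-entry:
  C[0][0] = min over k of (A[0][0] + B[0][0] = 10 + 7 = 17, A[0][1] + B[1][0] = 6 + 3 = 9, A[0][2] + B[2][0] = -1 + 4 = 3) = 3 (attained at k = 2)
  C[0][1] = min over k of (A[0][0] + B[0][1] = 10 + 10 = 20, A[0][1] + B[1][1] = 6 + -4 = 2, A[0][2] + B[2][1] = -1 + 5 = 4) = 2 (attained at k = 1)
  C[0][2] = min over k of (A[0][0] + B[0][2] = 10 + 7 = 17, A[0][1] + B[1][2] = 6 + 10 = 16, A[0][2] + B[2][2] = -1 + -3 = -4) = -4 (attained at k = 2)
  C[1][0] = min over k of (A[1][0] + B[0][0] = 8 + 7 = 15, A[1][1] + B[1][0] = 3 + 3 = 6, A[1][2] + B[2][0] = 3 + 4 = 7) = 6 (attained at k = 1)
  C[1][1] = min over k of (A[1][0] + B[0][1] = 8 + 10 = 18, A[1][1] + B[1][1] = 3 + -4 = -1, A[1][2] + B[2][1] = 3 + 5 = 8) = -1 (attained at k = 1)
  C[1][2] = min over k of (A[1][0] + B[0][2] = 8 + 7 = 15, A[1][1] + B[1][2] = 3 + 10 = 13, A[1][2] + B[2][2] = 3 + -3 = 0) = 0 (attained at k = 2)
  C[2][0] = min over k of (A[2][0] + B[0][0] = 10 + 7 = 17, A[2][1] + B[1][0] = 5 + 3 = 8, A[2][2] + B[2][0] = 10 + 4 = 14) = 8 (attained at k = 1)
  C[2][1] = min over k of (A[2][0] + B[0][1] = 10 + 10 = 20, A[2][1] + B[1][1] = 5 + -4 = 1, A[2][2] + B[2][1] = 10 + 5 = 15) = 1 (attained at k = 1)
  C[2][2] = min over k of (A[2][0] + B[0][2] = 10 + 7 = 17, A[2][1] + B[1][2] = 5 + 10 = 15, A[2][2] + B[2][2] = 10 + -3 = 7) = 7 (attained at k = 2)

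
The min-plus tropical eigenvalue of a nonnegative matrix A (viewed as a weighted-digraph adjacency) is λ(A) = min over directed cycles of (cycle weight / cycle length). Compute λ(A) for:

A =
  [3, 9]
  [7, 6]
λ(A) = 3

Enumerate directed cycles and compute their means (weight / length). Sample:
  cycle 0 → 0: weight = 3, length = 1, mean = 3/1 ≈ 3.000
  cycle 1 → 1: weight = 6, length = 1, mean = 6/1 ≈ 6.000
  cycle 0 → 1 → 0: weight = 16, length = 2, mean = 16/2 ≈ 8.000
  cycle 1 → 0 → 1: weight = 16, length = 2, mean = 16/2 ≈ 8.000
Minimum mean = 3.000, attained e.g. along the cycle 0 → 0 with weight 3 and length 1. So λ(A) = 3/1 = 3.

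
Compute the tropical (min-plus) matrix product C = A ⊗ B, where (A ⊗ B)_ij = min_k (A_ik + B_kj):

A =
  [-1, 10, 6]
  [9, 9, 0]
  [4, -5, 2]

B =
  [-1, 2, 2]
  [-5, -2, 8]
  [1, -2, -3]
A ⊗ B =
  [-2, 1, 1]
  [1, -2, -3]
  [-10, -7, -1]

Apply the min-plus product entry-by-entry:
  C[0][0] = min over k of (A[0][0] + B[0][0] = -1 + -1 = -2, A[0][1] + B[1][0] = 10 + -5 = 5, A[0][2] + B[2][0] = 6 + 1 = 7) = -2 (attained at k = 0)
  C[0][1] = min over k of (A[0][0] + B[0][1] = -1 + 2 = 1, A[0][1] + B[1][1] = 10 + -2 = 8, A[0][2] + B[2][1] = 6 + -2 = 4) = 1 (attained at k = 0)
  C[0][2] = min over k of (A[0][0] + B[0][2] = -1 + 2 = 1, A[0][1] + B[1][2] = 10 + 8 = 18, A[0][2] + B[2][2] = 6 + -3 = 3) = 1 (attained at k = 0)
  C[1][0] = min over k of (A[1][0] + B[0][0] = 9 + -1 = 8, A[1][1] + B[1][0] = 9 + -5 = 4, A[1][2] + B[2][0] = 0 + 1 = 1) = 1 (attained at k = 2)
  C[1][1] = min over k of (A[1][0] + B[0][1] = 9 + 2 = 11, A[1][1] + B[1][1] = 9 + -2 = 7, A[1][2] + B[2][1] = 0 + -2 = -2) = -2 (attained at k = 2)
  C[1][2] = min over k of (A[1][0] + B[0][2] = 9 + 2 = 11, A[1][1] + B[1][2] = 9 + 8 = 17, A[1][2] + B[2][2] = 0 + -3 = -3) = -3 (attained at k = 2)
  C[2][0] = min over k of (A[2][0] + B[0][0] = 4 + -1 = 3, A[2][1] + B[1][0] = -5 + -5 = -10, A[2][2] + B[2][0] = 2 + 1 = 3) = -10 (attained at k = 1)
  C[2][1] = min over k of (A[2][0] + B[0][1] = 4 + 2 = 6, A[2][1] + B[1][1] = -5 + -2 = -7, A[2][2] + B[2][1] = 2 + -2 = 0) = -7 (attained at k = 1)
  C[2][2] = min over k of (A[2][0] + B[0][2] = 4 + 2 = 6, A[2][1] + B[1][2] = -5 + 8 = 3, A[2][2] + B[2][2] = 2 + -3 = -1) = -1 (attained at k = 2)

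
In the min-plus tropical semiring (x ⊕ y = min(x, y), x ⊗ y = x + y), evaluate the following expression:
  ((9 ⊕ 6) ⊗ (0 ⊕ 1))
((9 ⊕ 6) ⊗ (0 ⊕ 1)) = 6

Expand innermost to outermost. Recall ⊕ takes the minimum of its arguments and ⊗ takes their sum. Working out the expression ((9 ⊕ 6) ⊗ (0 ⊕ 1)) gives 6.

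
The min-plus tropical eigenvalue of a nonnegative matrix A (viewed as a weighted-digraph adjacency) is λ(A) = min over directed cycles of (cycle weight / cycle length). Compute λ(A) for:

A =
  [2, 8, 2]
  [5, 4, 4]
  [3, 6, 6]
λ(A) = 2

Enumerate directed cycles and compute their means (weight / length). Sample:
  cycle 0 → 0: weight = 2, length = 1, mean = 2/1 ≈ 2.000
  cycle 1 → 1: weight = 4, length = 1, mean = 4/1 ≈ 4.000
  cycle 2 → 2: weight = 6, length = 1, mean = 6/1 ≈ 6.000
  cycle 0 → 1 → 0: weight = 13, length = 2, mean = 13/2 ≈ 6.500
  cycle 0 → 2 → 0: weight = 5, length = 2, mean = 5/2 ≈ 2.500
  cycle 1 → 0 → 1: weight = 13, length = 2, mean = 13/2 ≈ 6.500
Minimum mean = 2.000, attained e.g. along the cycle 0 → 0 with weight 2 and length 1. So λ(A) = 2/1 = 2.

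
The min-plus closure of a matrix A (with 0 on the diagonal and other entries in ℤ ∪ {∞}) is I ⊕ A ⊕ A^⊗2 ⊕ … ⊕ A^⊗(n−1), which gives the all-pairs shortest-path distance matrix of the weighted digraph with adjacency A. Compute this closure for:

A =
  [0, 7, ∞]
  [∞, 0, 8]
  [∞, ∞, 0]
Closure =
  [0, 7, 15]
  [∞, 0, 8]
  [∞, ∞, 0]

This is the Floyd-Warshall all-pairs shortest-path computation. For each intermediate vertex k = 0, 1, …, 2, update dist[i][j] ← min(dist[i][j], dist[i][k] + dist[k][j]). The final matrix gives, for each (i, j), the minimum total weight of any directed path from i to j (possibly empty when i = j).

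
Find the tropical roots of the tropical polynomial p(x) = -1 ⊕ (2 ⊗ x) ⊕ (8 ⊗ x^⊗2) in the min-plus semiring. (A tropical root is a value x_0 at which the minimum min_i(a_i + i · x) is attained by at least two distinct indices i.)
Roots: {-6, -3}

Each tropical root is a break point of the lower envelope of the lines y = a_i + i · x (there are 3 lines, with slopes 0, 1, ..., 2). Only the lines that attain the minimum somewhere contribute to roots; other lines are dominated. Here the surviving (envelope) indices are i = 2, i = 1, i = 0.
Intersections between consecutive envelope lines give the roots: for adjacent envelope indices i < j the intersection is x = (a_i − a_j) / (j − i). Reading off the sorted break points: {-6, -3}.
Verification: at each break x_0, at least two indices attain the minimum of min_i(a_i + i · x_0).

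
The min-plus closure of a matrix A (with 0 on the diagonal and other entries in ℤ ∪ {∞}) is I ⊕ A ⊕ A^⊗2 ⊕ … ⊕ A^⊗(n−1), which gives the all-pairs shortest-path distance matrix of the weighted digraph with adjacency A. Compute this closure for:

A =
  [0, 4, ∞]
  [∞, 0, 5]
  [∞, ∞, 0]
Closure =
  [0, 4, 9]
  [∞, 0, 5]
  [∞, ∞, 0]

This is the Floyd-Warshall all-pairs shortest-path computation. For each intermediate vertex k = 0, 1, …, 2, update dist[i][j] ← min(dist[i][j], dist[i][k] + dist[k][j]). The final matrix gives, for each (i, j), the minimum total weight of any directed path from i to j (possibly empty when i = j).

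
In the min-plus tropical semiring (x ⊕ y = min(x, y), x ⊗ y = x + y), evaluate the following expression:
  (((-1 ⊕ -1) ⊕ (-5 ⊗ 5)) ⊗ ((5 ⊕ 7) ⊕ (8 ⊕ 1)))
(((-1 ⊕ -1) ⊕ (-5 ⊗ 5)) ⊗ ((5 ⊕ 7) ⊕ (8 ⊕ 1))) = 0

Expand innermost to outermost. Recall ⊕ takes the minimum of its arguments and ⊗ takes their sum. Working out the expression (((-1 ⊕ -1) ⊕ (-5 ⊗ 5)) ⊗ ((5 ⊕ 7) ⊕ (8 ⊕ 1))) gives 0.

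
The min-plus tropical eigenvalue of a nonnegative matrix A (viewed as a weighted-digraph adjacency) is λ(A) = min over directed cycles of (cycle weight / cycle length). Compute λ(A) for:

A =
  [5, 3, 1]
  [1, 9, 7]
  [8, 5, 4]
λ(A) = 2

Enumerate directed cycles and compute their means (weight / length). Sample:
  cycle 0 → 0: weight = 5, length = 1, mean = 5/1 ≈ 5.000
  cycle 1 → 1: weight = 9, length = 1, mean = 9/1 ≈ 9.000
  cycle 2 → 2: weight = 4, length = 1, mean = 4/1 ≈ 4.000
  cycle 0 → 1 → 0: weight = 4, length = 2, mean = 4/2 ≈ 2.000
  cycle 0 → 2 → 0: weight = 9, length = 2, mean = 9/2 ≈ 4.500
  cycle 1 → 0 → 1: weight = 4, length = 2, mean = 4/2 ≈ 2.000
Minimum mean = 2.000, attained e.g. along the cycle 0 → 1 → 0 with weight 4 and length 2. So λ(A) = 4/2 = 2.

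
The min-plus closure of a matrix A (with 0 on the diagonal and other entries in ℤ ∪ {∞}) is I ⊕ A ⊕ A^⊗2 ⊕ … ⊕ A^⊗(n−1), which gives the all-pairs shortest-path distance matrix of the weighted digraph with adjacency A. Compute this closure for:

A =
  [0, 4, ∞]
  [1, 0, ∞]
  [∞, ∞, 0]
Closure =
  [0, 4, ∞]
  [1, 0, ∞]
  [∞, ∞, 0]

This is the Floyd-Warshall all-pairs shortest-path computation. For each intermediate vertex k = 0, 1, …, 2, update dist[i][j] ← min(dist[i][j], dist[i][k] + dist[k][j]). The final matrix gives, for each (i, j), the minimum total weight of any directed path from i to j (possibly empty when i = j).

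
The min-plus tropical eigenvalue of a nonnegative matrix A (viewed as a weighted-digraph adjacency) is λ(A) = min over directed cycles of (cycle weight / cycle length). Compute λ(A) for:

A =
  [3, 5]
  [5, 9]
λ(A) = 3

Enumerate directed cycles and compute their means (weight / length). Sample:
  cycle 0 → 0: weight = 3, length = 1, mean = 3/1 ≈ 3.000
  cycle 1 → 1: weight = 9, length = 1, mean = 9/1 ≈ 9.000
  cycle 0 → 1 → 0: weight = 10, length = 2, mean = 10/2 ≈ 5.000
  cycle 1 → 0 → 1: weight = 10, length = 2, mean = 10/2 ≈ 5.000
Minimum mean = 3.000, attained e.g. along the cycle 0 → 0 with weight 3 and length 1. So λ(A) = 3/1 = 3.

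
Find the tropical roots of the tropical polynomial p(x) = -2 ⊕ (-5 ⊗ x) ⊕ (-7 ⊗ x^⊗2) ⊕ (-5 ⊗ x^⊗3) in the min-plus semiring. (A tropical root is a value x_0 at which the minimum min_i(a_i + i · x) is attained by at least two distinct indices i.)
Roots: {-2, 2, 3}

Each tropical root is a break point of the lower envelope of the lines y = a_i + i · x (there are 4 lines, with slopes 0, 1, ..., 3). Only the lines that attain the minimum somewhere contribute to roots; other lines are dominated. Here the surviving (envelope) indices are i = 3, i = 2, i = 1, i = 0.
Intersections between consecutive envelope lines give the roots: for adjacent envelope indices i < j the intersection is x = (a_i − a_j) / (j − i). Reading off the sorted break points: {-2, 2, 3}.
Verification: at each break x_0, at least two indices attain the minimum of min_i(a_i + i · x_0).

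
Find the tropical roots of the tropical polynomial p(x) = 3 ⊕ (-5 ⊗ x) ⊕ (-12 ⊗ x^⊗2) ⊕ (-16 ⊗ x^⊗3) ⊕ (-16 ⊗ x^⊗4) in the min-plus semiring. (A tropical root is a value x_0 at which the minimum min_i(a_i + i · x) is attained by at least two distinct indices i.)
Roots: {0, 4, 7, 8}

Each tropical root is a break point of the lower envelope of the lines y = a_i + i · x (there are 5 lines, with slopes 0, 1, ..., 4). Only the lines that attain the minimum somewhere contribute to roots; other lines are dominated. Here the surviving (envelope) indices are i = 4, i = 3, i = 2, i = 1, i = 0.
Intersections between consecutive envelope lines give the roots: for adjacent envelope indices i < j the intersection is x = (a_i − a_j) / (j − i). Reading off the sorted break points: {0, 4, 7, 8}.
Verification: at each break x_0, at least two indices attain the minimum of min_i(a_i + i · x_0).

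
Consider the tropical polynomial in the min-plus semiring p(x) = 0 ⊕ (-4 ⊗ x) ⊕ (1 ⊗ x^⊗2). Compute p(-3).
p(-3) = -7

A tropical monomial a ⊗ x^⊗i evaluates to a + i · x. Evaluating each term at x = -3:
  Term 0 contributes 0 + 0 · -3 = 0
  Term 1 contributes -4 + 1 · -3 = -7
  Term 2 contributes 1 + 2 · -3 = -5
p(-3) = ⊕ of these = min[0, -7, -5] = -7.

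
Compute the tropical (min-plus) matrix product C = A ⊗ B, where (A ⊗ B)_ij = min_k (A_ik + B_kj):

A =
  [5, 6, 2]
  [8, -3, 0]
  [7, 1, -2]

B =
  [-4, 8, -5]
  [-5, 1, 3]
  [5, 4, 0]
A ⊗ B =
  [1, 6, 0]
  [-8, -2, 0]
  [-4, 2, -2]

Apply the min-plus product entry-by-entry:
  C[0][0] = min over k of (A[0][0] + B[0][0] = 5 + -4 = 1, A[0][1] + B[1][0] = 6 + -5 = 1, A[0][2] + B[2][0] = 2 + 5 = 7) = 1 (attained at k = 0)
  C[0][1] = min over k of (A[0][0] + B[0][1] = 5 + 8 = 13, A[0][1] + B[1][1] = 6 + 1 = 7, A[0][2] + B[2][1] = 2 + 4 = 6) = 6 (attained at k = 2)
  C[0][2] = min over k of (A[0][0] + B[0][2] = 5 + -5 = 0, A[0][1] + B[1][2] = 6 + 3 = 9, A[0][2] + B[2][2] = 2 + 0 = 2) = 0 (attained at k = 0)
  C[1][0] = min over k of (A[1][0] + B[0][0] = 8 + -4 = 4, A[1][1] + B[1][0] = -3 + -5 = -8, A[1][2] + B[2][0] = 0 + 5 = 5) = -8 (attained at k = 1)
  C[1][1] = min over k of (A[1][0] + B[0][1] = 8 + 8 = 16, A[1][1] + B[1][1] = -3 + 1 = -2, A[1][2] + B[2][1] = 0 + 4 = 4) = -2 (attained at k = 1)
  C[1][2] = min over k of (A[1][0] + B[0][2] = 8 + -5 = 3, A[1][1] + B[1][2] = -3 + 3 = 0, A[1][2] + B[2][2] = 0 + 0 = 0) = 0 (attained at k = 1)
  C[2][0] = min over k of (A[2][0] + B[0][0] = 7 + -4 = 3, A[2][1] + B[1][0] = 1 + -5 = -4, A[2][2] + B[2][0] = -2 + 5 = 3) = -4 (attained at k = 1)
  C[2][1] = min over k of (A[2][0] + B[0][1] = 7 + 8 = 15, A[2][1] + B[1][1] = 1 + 1 = 2, A[2][2] + B[2][1] = -2 + 4 = 2) = 2 (attained at k = 1)
  C[2][2] = min over k of (A[2][0] + B[0][2] = 7 + -5 = 2, A[2][1] + B[1][2] = 1 + 3 = 4, A[2][2] + B[2][2] = -2 + 0 = -2) = -2 (attained at k = 2)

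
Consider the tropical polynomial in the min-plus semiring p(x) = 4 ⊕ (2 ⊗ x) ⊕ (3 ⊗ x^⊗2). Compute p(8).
p(8) = 4

A tropical monomial a ⊗ x^⊗i evaluates to a + i · x. Evaluating each term at x = 8:
  Term 0 contributes 4 + 0 · 8 = 4
  Term 1 contributes 2 + 1 · 8 = 10
  Term 2 contributes 3 + 2 · 8 = 19
p(8) = ⊕ of these = min[4, 10, 19] = 4.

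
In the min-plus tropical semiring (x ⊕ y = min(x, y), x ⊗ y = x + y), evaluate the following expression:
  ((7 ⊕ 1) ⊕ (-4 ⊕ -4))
((7 ⊕ 1) ⊕ (-4 ⊕ -4)) = -4

Expand innermost to outermost. Recall ⊕ takes the minimum of its arguments and ⊗ takes their sum. Working out the expression ((7 ⊕ 1) ⊕ (-4 ⊕ -4)) gives -4.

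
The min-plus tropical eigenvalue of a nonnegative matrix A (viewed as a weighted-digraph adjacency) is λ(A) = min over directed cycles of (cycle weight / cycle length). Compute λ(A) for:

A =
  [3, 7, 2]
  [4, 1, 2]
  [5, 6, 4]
λ(A) = 1

Enumerate directed cycles and compute their means (weight / length). Sample:
  cycle 0 → 0: weight = 3, length = 1, mean = 3/1 ≈ 3.000
  cycle 1 → 1: weight = 1, length = 1, mean = 1/1 ≈ 1.000
  cycle 2 → 2: weight = 4, length = 1, mean = 4/1 ≈ 4.000
  cycle 0 → 1 → 0: weight = 11, length = 2, mean = 11/2 ≈ 5.500
  cycle 0 → 2 → 0: weight = 7, length = 2, mean = 7/2 ≈ 3.500
  cycle 1 → 0 → 1: weight = 11, length = 2, mean = 11/2 ≈ 5.500
Minimum mean = 1.000, attained e.g. along the cycle 1 → 1 with weight 1 and length 1. So λ(A) = 1/1 = 1.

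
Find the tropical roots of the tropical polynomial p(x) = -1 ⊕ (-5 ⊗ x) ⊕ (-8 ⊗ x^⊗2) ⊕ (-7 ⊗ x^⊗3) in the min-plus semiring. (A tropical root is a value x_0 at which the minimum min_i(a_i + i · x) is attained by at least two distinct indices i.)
Roots: {-1, 3, 4}

Each tropical root is a break point of the lower envelope of the lines y = a_i + i · x (there are 4 lines, with slopes 0, 1, ..., 3). Only the lines that attain the minimum somewhere contribute to roots; other lines are dominated. Here the surviving (envelope) indices are i = 3, i = 2, i = 1, i = 0.
Intersections between consecutive envelope lines give the roots: for adjacent envelope indices i < j the intersection is x = (a_i − a_j) / (j − i). Reading off the sorted break points: {-1, 3, 4}.
Verification: at each break x_0, at least two indices attain the minimum of min_i(a_i + i · x_0).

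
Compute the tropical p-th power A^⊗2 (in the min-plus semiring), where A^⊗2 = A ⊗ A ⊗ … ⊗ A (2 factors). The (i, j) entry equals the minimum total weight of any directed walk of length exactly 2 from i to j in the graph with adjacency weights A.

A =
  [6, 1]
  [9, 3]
A^⊗2 =
  [10, 4]
  [12, 6]

Each entry (A^⊗2)_ij equals the minimum over all length-2 walks i = v_0 → v_1 → … → v_2 = j of Σ_t A[v_t][v_{t+1}]. For example, for (i, j) = (0, 1) we minimise over 2 possible intermediate vertex sequences; the minimum is 4, attained along the walk 0 → 1 → 1.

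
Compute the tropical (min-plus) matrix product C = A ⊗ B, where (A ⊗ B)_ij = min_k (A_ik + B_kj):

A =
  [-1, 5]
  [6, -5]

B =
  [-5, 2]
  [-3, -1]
A ⊗ B =
  [-6, 1]
  [-8, -6]

Apply the min-plus product entry-by-entry:
  C[0][0] = min over k of (A[0][0] + B[0][0] = -1 + -5 = -6, A[0][1] + B[1][0] = 5 + -3 = 2) = -6 (attained at k = 0)
  C[0][1] = min over k of (A[0][0] + B[0][1] = -1 + 2 = 1, A[0][1] + B[1][1] = 5 + -1 = 4) = 1 (attained at k = 0)
  C[1][0] = min over k of (A[1][0] + B[0][0] = 6 + -5 = 1, A[1][1] + B[1][0] = -5 + -3 = -8) = -8 (attained at k = 1)
  C[1][1] = min over k of (A[1][0] + B[0][1] = 6 + 2 = 8, A[1][1] + B[1][1] = -5 + -1 = -6) = -6 (attained at k = 1)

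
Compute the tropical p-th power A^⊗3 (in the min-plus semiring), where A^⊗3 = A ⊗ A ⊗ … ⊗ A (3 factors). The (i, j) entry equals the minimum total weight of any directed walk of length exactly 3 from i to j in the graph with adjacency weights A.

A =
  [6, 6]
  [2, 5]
A^⊗3 =
  [13, 14]
  [10, 13]

Each entry (A^⊗3)_ij equals the minimum over all length-3 walks i = v_0 → v_1 → … → v_3 = j of Σ_t A[v_t][v_{t+1}]. For example, for (i, j) = (0, 1) we minimise over 4 possible intermediate vertex sequences; the minimum is 14, attained along the walk 0 → 1 → 0 → 1.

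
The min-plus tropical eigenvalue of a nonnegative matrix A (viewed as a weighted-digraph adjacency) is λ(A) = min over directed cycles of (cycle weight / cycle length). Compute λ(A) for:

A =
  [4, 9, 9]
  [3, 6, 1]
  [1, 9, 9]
λ(A) = 11/3

Enumerate directed cycles and compute their means (weight / length). Sample:
  cycle 0 → 0: weight = 4, length = 1, mean = 4/1 ≈ 4.000
  cycle 1 → 1: weight = 6, length = 1, mean = 6/1 ≈ 6.000
  cycle 2 → 2: weight = 9, length = 1, mean = 9/1 ≈ 9.000
  cycle 0 → 1 → 0: weight = 12, length = 2, mean = 12/2 ≈ 6.000
  cycle 0 → 2 → 0: weight = 10, length = 2, mean = 10/2 ≈ 5.000
  cycle 1 → 0 → 1: weight = 12, length = 2, mean = 12/2 ≈ 6.000
Minimum mean = 3.667, attained e.g. along the cycle 0 → 1 → 2 → 0 with weight 11 and length 3. So λ(A) = 11/3 = 11/3.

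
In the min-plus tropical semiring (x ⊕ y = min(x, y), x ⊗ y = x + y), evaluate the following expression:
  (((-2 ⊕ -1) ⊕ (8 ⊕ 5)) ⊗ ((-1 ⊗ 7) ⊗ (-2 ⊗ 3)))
(((-2 ⊕ -1) ⊕ (8 ⊕ 5)) ⊗ ((-1 ⊗ 7) ⊗ (-2 ⊗ 3))) = 5

Expand innermost to outermost. Recall ⊕ takes the minimum of its arguments and ⊗ takes their sum. Working out the expression (((-2 ⊕ -1) ⊕ (8 ⊕ 5)) ⊗ ((-1 ⊗ 7) ⊗ (-2 ⊗ 3))) gives 5.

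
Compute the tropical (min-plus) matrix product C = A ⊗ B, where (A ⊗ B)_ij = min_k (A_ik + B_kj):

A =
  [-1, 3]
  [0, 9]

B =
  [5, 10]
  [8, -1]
A ⊗ B =
  [4, 2]
  [5, 8]

Apply the min-plus product entry-by-entry:
  C[0][0] = min over k of (A[0][0] + B[0][0] = -1 + 5 = 4, A[0][1] + B[1][0] = 3 + 8 = 11) = 4 (attained at k = 0)
  C[0][1] = min over k of (A[0][0] + B[0][1] = -1 + 10 = 9, A[0][1] + B[1][1] = 3 + -1 = 2) = 2 (attained at k = 1)
  C[1][0] = min over k of (A[1][0] + B[0][0] = 0 + 5 = 5, A[1][1] + B[1][0] = 9 + 8 = 17) = 5 (attained at k = 0)
  C[1][1] = min over k of (A[1][0] + B[0][1] = 0 + 10 = 10, A[1][1] + B[1][1] = 9 + -1 = 8) = 8 (attained at k = 1)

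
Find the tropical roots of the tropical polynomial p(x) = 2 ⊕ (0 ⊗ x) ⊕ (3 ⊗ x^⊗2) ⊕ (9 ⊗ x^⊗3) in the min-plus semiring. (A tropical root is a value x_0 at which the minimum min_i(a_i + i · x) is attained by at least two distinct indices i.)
Roots: {-6, -3, 2}

Each tropical root is a break point of the lower envelope of the lines y = a_i + i · x (there are 4 lines, with slopes 0, 1, ..., 3). Only the lines that attain the minimum somewhere contribute to roots; other lines are dominated. Here the surviving (envelope) indices are i = 3, i = 2, i = 1, i = 0.
Intersections between consecutive envelope lines give the roots: for adjacent envelope indices i < j the intersection is x = (a_i − a_j) / (j − i). Reading off the sorted break points: {-6, -3, 2}.
Verification: at each break x_0, at least two indices attain the minimum of min_i(a_i + i · x_0).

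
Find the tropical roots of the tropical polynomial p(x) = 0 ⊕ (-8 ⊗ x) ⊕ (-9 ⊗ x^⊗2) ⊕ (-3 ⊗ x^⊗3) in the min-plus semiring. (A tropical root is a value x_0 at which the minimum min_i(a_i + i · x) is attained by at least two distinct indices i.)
Roots: {-6, 1, 8}

Each tropical root is a break point of the lower envelope of the lines y = a_i + i · x (there are 4 lines, with slopes 0, 1, ..., 3). Only the lines that attain the minimum somewhere contribute to roots; other lines are dominated. Here the surviving (envelope) indices are i = 3, i = 2, i = 1, i = 0.
Intersections between consecutive envelope lines give the roots: for adjacent envelope indices i < j the intersection is x = (a_i − a_j) / (j − i). Reading off the sorted break points: {-6, 1, 8}.
Verification: at each break x_0, at least two indices attain the minimum of min_i(a_i + i · x_0).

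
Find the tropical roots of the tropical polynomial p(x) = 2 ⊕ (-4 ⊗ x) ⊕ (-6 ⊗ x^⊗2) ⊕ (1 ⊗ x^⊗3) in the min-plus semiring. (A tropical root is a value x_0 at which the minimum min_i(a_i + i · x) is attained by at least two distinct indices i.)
Roots: {-7, 2, 6}

Each tropical root is a break point of the lower envelope of the lines y = a_i + i · x (there are 4 lines, with slopes 0, 1, ..., 3). Only the lines that attain the minimum somewhere contribute to roots; other lines are dominated. Here the surviving (envelope) indices are i = 3, i = 2, i = 1, i = 0.
Intersections between consecutive envelope lines give the roots: for adjacent envelope indices i < j the intersection is x = (a_i − a_j) / (j − i). Reading off the sorted break points: {-7, 2, 6}.
Verification: at each break x_0, at least two indices attain the minimum of min_i(a_i + i · x_0).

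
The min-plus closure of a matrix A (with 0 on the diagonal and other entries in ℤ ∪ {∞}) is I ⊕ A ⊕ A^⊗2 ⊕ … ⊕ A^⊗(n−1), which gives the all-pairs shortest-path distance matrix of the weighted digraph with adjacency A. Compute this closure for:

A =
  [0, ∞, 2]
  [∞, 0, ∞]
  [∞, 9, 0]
Closure =
  [0, 11, 2]
  [∞, 0, ∞]
  [∞, 9, 0]

This is the Floyd-Warshall all-pairs shortest-path computation. For each intermediate vertex k = 0, 1, …, 2, update dist[i][j] ← min(dist[i][j], dist[i][k] + dist[k][j]). The final matrix gives, for each (i, j), the minimum total weight of any directed path from i to j (possibly empty when i = j).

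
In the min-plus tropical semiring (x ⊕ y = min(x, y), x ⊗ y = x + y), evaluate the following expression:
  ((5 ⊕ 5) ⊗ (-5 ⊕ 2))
((5 ⊕ 5) ⊗ (-5 ⊕ 2)) = 0

Expand innermost to outermost. Recall ⊕ takes the minimum of its arguments and ⊗ takes their sum. Working out the expression ((5 ⊕ 5) ⊗ (-5 ⊕ 2)) gives 0.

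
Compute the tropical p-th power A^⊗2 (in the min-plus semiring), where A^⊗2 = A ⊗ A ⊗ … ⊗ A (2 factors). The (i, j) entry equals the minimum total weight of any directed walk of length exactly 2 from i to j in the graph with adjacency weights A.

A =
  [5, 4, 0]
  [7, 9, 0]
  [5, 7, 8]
A^⊗2 =
  [5, 7, 4]
  [5, 7, 7]
  [10, 9, 5]

Each entry (A^⊗2)_ij equals the minimum over all length-2 walks i = v_0 → v_1 → … → v_2 = j of Σ_t A[v_t][v_{t+1}]. For example, for (i, j) = (0, 2) we minimise over 3 possible intermediate vertex sequences; the minimum is 4, attained along the walk 0 → 1 → 2.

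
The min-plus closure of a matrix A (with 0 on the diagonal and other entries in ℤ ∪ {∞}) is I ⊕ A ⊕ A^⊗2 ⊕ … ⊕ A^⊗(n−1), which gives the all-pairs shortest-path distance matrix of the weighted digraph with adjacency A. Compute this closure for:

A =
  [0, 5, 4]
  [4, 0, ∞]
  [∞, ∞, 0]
Closure =
  [0, 5, 4]
  [4, 0, 8]
  [∞, ∞, 0]

This is the Floyd-Warshall all-pairs shortest-path computation. For each intermediate vertex k = 0, 1, …, 2, update dist[i][j] ← min(dist[i][j], dist[i][k] + dist[k][j]). The final matrix gives, for each (i, j), the minimum total weight of any directed path from i to j (possibly empty when i = j).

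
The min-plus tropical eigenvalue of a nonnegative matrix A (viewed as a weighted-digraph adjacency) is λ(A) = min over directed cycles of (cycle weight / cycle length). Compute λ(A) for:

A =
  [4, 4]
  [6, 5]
λ(A) = 4

Enumerate directed cycles and compute their means (weight / length). Sample:
  cycle 0 → 0: weight = 4, length = 1, mean = 4/1 ≈ 4.000
  cycle 1 → 1: weight = 5, length = 1, mean = 5/1 ≈ 5.000
  cycle 0 → 1 → 0: weight = 10, length = 2, mean = 10/2 ≈ 5.000
  cycle 1 → 0 → 1: weight = 10, length = 2, mean = 10/2 ≈ 5.000
Minimum mean = 4.000, attained e.g. along the cycle 0 → 0 with weight 4 and length 1. So λ(A) = 4/1 = 4.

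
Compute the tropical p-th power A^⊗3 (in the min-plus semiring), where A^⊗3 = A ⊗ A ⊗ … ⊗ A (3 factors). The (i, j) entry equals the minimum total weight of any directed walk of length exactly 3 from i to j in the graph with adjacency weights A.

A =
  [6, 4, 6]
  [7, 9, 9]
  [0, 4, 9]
A^⊗3 =
  [12, 10, 12]
  [13, 13, 15]
  [6, 10, 12]

Each entry (A^⊗3)_ij equals the minimum over all length-3 walks i = v_0 → v_1 → … → v_3 = j of Σ_t A[v_t][v_{t+1}]. For example, for (i, j) = (0, 2) we minimise over 9 possible intermediate vertex sequences; the minimum is 12, attained along the walk 0 → 2 → 0 → 2.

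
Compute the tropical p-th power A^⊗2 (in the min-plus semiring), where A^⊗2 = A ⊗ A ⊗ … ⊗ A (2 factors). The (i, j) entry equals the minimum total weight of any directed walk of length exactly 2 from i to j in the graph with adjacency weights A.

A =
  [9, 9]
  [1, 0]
A^⊗2 =
  [10, 9]
  [1, 0]

Each entry (A^⊗2)_ij equals the minimum over all length-2 walks i = v_0 → v_1 → … → v_2 = j of Σ_t A[v_t][v_{t+1}]. For example, for (i, j) = (0, 1) we minimise over 2 possible intermediate vertex sequences; the minimum is 9, attained along the walk 0 → 1 → 1.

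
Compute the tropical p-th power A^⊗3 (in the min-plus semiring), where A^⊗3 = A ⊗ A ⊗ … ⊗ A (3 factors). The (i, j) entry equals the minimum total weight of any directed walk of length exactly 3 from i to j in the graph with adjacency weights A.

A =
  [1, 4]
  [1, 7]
A^⊗3 =
  [3, 6]
  [3, 6]

Each entry (A^⊗3)_ij equals the minimum over all length-3 walks i = v_0 → v_1 → … → v_3 = j of Σ_t A[v_t][v_{t+1}]. For example, for (i, j) = (0, 1) we minimise over 4 possible intermediate vertex sequences; the minimum is 6, attained along the walk 0 → 0 → 0 → 1.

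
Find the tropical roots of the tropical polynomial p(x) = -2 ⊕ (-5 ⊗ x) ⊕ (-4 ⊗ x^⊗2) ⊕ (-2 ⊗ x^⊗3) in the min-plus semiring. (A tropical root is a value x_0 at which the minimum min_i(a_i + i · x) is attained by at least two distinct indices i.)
Roots: {-2, -1, 3}

Each tropical root is a break point of the lower envelope of the lines y = a_i + i · x (there are 4 lines, with slopes 0, 1, ..., 3). Only the lines that attain the minimum somewhere contribute to roots; other lines are dominated. Here the surviving (envelope) indices are i = 3, i = 2, i = 1, i = 0.
Intersections between consecutive envelope lines give the roots: for adjacent envelope indices i < j the intersection is x = (a_i − a_j) / (j − i). Reading off the sorted break points: {-2, -1, 3}.
Verification: at each break x_0, at least two indices attain the minimum of min_i(a_i + i · x_0).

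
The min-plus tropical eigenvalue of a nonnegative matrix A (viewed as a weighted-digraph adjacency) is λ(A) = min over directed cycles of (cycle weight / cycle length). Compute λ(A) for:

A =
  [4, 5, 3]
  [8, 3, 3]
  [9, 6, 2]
λ(A) = 2

Enumerate directed cycles and compute their means (weight / length). Sample:
  cycle 0 → 0: weight = 4, length = 1, mean = 4/1 ≈ 4.000
  cycle 1 → 1: weight = 3, length = 1, mean = 3/1 ≈ 3.000
  cycle 2 → 2: weight = 2, length = 1, mean = 2/1 ≈ 2.000
  cycle 0 → 1 → 0: weight = 13, length = 2, mean = 13/2 ≈ 6.500
  cycle 0 → 2 → 0: weight = 12, length = 2, mean = 12/2 ≈ 6.000
  cycle 1 → 0 → 1: weight = 13, length = 2, mean = 13/2 ≈ 6.500
Minimum mean = 2.000, attained e.g. along the cycle 2 → 2 with weight 2 and length 1. So λ(A) = 2/1 = 2.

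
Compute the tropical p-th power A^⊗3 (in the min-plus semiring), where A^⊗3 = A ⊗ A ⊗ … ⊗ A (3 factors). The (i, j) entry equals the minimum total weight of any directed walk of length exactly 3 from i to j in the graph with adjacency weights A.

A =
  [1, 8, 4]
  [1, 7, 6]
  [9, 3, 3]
A^⊗3 =
  [3, 8, 6]
  [3, 8, 6]
  [5, 9, 8]

Each entry (A^⊗3)_ij equals the minimum over all length-3 walks i = v_0 → v_1 → … → v_3 = j of Σ_t A[v_t][v_{t+1}]. For example, for (i, j) = (0, 2) we minimise over 9 possible intermediate vertex sequences; the minimum is 6, attained along the walk 0 → 0 → 0 → 2.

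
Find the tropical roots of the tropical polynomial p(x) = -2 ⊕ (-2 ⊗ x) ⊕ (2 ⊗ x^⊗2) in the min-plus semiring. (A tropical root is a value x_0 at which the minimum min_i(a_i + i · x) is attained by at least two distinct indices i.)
Roots: {-4, 0}

Each tropical root is a break point of the lower envelope of the lines y = a_i + i · x (there are 3 lines, with slopes 0, 1, ..., 2). Only the lines that attain the minimum somewhere contribute to roots; other lines are dominated. Here the surviving (envelope) indices are i = 2, i = 1, i = 0.
Intersections between consecutive envelope lines give the roots: for adjacent envelope indices i < j the intersection is x = (a_i − a_j) / (j − i). Reading off the sorted break points: {-4, 0}.
Verification: at each break x_0, at least two indices attain the minimum of min_i(a_i + i · x_0).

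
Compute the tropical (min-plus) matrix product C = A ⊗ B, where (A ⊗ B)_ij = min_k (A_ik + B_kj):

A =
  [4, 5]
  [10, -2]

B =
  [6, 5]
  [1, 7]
A ⊗ B =
  [6, 9]
  [-1, 5]

Apply the min-plus product entry-by-entry:
  C[0][0] = min over k of (A[0][0] + B[0][0] = 4 + 6 = 10, A[0][1] + B[1][0] = 5 + 1 = 6) = 6 (attained at k = 1)
  C[0][1] = min over k of (A[0][0] + B[0][1] = 4 + 5 = 9, A[0][1] + B[1][1] = 5 + 7 = 12) = 9 (attained at k = 0)
  C[1][0] = min over k of (A[1][0] + B[0][0] = 10 + 6 = 16, A[1][1] + B[1][0] = -2 + 1 = -1) = -1 (attained at k = 1)
  C[1][1] = min over k of (A[1][0] + B[0][1] = 10 + 5 = 15, A[1][1] + B[1][1] = -2 + 7 = 5) = 5 (attained at k = 1)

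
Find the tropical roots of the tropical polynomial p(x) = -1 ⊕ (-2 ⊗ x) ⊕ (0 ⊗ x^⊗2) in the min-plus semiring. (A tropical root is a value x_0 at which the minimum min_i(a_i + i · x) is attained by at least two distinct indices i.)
Roots: {-2, 1}

Each tropical root is a break point of the lower envelope of the lines y = a_i + i · x (there are 3 lines, with slopes 0, 1, ..., 2). Only the lines that attain the minimum somewhere contribute to roots; other lines are dominated. Here the surviving (envelope) indices are i = 2, i = 1, i = 0.
Intersections between consecutive envelope lines give the roots: for adjacent envelope indices i < j the intersection is x = (a_i − a_j) / (j − i). Reading off the sorted break points: {-2, 1}.
Verification: at each break x_0, at least two indices attain the minimum of min_i(a_i + i · x_0).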